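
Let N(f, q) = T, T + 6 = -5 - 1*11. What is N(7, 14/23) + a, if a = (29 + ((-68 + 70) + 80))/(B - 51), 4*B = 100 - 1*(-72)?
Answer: -287/8 ≈ -35.875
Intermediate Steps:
T = -22 (T = -6 + (-5 - 1*11) = -6 + (-5 - 11) = -6 - 16 = -22)
N(f, q) = -22
B = 43 (B = (100 - 1*(-72))/4 = (100 + 72)/4 = (1/4)*172 = 43)
a = -111/8 (a = (29 + ((-68 + 70) + 80))/(43 - 51) = (29 + (2 + 80))/(-8) = (29 + 82)*(-1/8) = 111*(-1/8) = -111/8 ≈ -13.875)
N(7, 14/23) + a = -22 - 111/8 = -287/8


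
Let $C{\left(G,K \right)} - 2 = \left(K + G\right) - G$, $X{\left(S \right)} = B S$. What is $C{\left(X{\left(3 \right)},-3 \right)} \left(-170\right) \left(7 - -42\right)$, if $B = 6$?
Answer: $8330$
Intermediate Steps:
$X{\left(S \right)} = 6 S$
$C{\left(G,K \right)} = 2 + K$ ($C{\left(G,K \right)} = 2 + \left(\left(K + G\right) - G\right) = 2 + \left(\left(G + K\right) - G\right) = 2 + K$)
$C{\left(X{\left(3 \right)},-3 \right)} \left(-170\right) \left(7 - -42\right) = \left(2 - 3\right) \left(-170\right) \left(7 - -42\right) = \left(-1\right) \left(-170\right) \left(7 + 42\right) = 170 \cdot 49 = 8330$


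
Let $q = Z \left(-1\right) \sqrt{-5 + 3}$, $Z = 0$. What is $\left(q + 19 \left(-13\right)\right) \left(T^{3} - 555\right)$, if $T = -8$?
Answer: $263549$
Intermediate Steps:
$q = 0$ ($q = 0 \left(-1\right) \sqrt{-5 + 3} = 0 \sqrt{-2} = 0 i \sqrt{2} = 0$)
$\left(q + 19 \left(-13\right)\right) \left(T^{3} - 555\right) = \left(0 + 19 \left(-13\right)\right) \left(\left(-8\right)^{3} - 555\right) = \left(0 - 247\right) \left(-512 - 555\right) = \left(-247\right) \left(-1067\right) = 263549$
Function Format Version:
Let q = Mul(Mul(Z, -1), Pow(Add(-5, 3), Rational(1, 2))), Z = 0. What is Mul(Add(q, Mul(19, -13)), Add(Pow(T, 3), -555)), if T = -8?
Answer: 263549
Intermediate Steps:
q = 0 (q = Mul(Mul(0, -1), Pow(Add(-5, 3), Rational(1, 2))) = Mul(0, Pow(-2, Rational(1, 2))) = Mul(0, Mul(I, Pow(2, Rational(1, 2)))) = 0)
Mul(Add(q, Mul(19, -13)), Add(Pow(T, 3), -555)) = Mul(Add(0, Mul(19, -13)), Add(Pow(-8, 3), -555)) = Mul(Add(0, -247), Add(-512, -555)) = Mul(-247, -1067) = 263549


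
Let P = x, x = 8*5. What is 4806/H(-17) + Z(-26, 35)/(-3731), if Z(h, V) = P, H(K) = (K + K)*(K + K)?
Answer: 8942473/2156518 ≈ 4.1467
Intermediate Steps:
x = 40
P = 40
H(K) = 4*K² (H(K) = (2*K)*(2*K) = 4*K²)
Z(h, V) = 40
4806/H(-17) + Z(-26, 35)/(-3731) = 4806/((4*(-17)²)) + 40/(-3731) = 4806/((4*289)) + 40*(-1/3731) = 4806/1156 - 40/3731 = 4806*(1/1156) - 40/3731 = 2403/578 - 40/3731 = 8942473/2156518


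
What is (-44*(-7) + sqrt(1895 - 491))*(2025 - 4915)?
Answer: -890120 - 17340*sqrt(39) ≈ -9.9841e+5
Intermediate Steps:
(-44*(-7) + sqrt(1895 - 491))*(2025 - 4915) = (308 + sqrt(1404))*(-2890) = (308 + 6*sqrt(39))*(-2890) = -890120 - 17340*sqrt(39)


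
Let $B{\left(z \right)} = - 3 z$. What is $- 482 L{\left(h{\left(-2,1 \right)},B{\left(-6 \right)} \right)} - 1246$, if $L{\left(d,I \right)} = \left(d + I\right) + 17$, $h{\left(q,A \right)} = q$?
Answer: $-17152$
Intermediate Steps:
$L{\left(d,I \right)} = 17 + I + d$ ($L{\left(d,I \right)} = \left(I + d\right) + 17 = 17 + I + d$)
$- 482 L{\left(h{\left(-2,1 \right)},B{\left(-6 \right)} \right)} - 1246 = - 482 \left(17 - -18 - 2\right) - 1246 = - 482 \left(17 + 18 - 2\right) - 1246 = \left(-482\right) 33 - 1246 = -15906 - 1246 = -17152$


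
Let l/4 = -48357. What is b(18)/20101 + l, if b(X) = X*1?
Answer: -3888096210/20101 ≈ -1.9343e+5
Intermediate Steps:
b(X) = X
l = -193428 (l = 4*(-48357) = -193428)
b(18)/20101 + l = 18/20101 - 193428 = -3888096210/20101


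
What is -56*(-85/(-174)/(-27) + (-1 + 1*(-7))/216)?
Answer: 7252/2349 ≈ 3.0873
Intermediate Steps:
-56*(-85/(-174)/(-27) + (-1 + 1*(-7))/216) = -56*(-85*(-1/174)*(-1/27) + (-1 - 7)*(1/216)) = -56*((85/174)*(-1/27) - 8*1/216) = -56*(-85/4698 - 1/27) = -56*(-259/4698) = 7252/2349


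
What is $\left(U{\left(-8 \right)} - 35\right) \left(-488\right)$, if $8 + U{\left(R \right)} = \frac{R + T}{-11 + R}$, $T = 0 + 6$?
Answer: $\frac{397720}{19} \approx 20933.0$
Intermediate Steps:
$T = 6$
$U{\left(R \right)} = -8 + \frac{6 + R}{-11 + R}$ ($U{\left(R \right)} = -8 + \frac{R + 6}{-11 + R} = -8 + \frac{6 + R}{-11 + R}$)
$\left(U{\left(-8 \right)} - 35\right) \left(-488\right) = \left(\frac{94 - -56}{-11 - 8} - 35\right) \left(-488\right) = \left(\frac{94 + 56}{-19} - 35\right) \left(-488\right) = \left(\left(- \frac{1}{19}\right) 150 - 35\right) \left(-488\right) = \left(- \frac{150}{19} - 35\right) \left(-488\right) = \left(- \frac{815}{19}\right) \left(-488\right) = \frac{397720}{19}$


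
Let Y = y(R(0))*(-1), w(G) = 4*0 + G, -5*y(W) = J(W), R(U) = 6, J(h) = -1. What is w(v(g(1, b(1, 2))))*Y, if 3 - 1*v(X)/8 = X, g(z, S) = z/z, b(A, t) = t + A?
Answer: -16/5 ≈ -3.2000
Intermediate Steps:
b(A, t) = A + t
g(z, S) = 1
v(X) = 24 - 8*X
y(W) = 1/5 (y(W) = -1/5*(-1) = 1/5)
w(G) = G (w(G) = 0 + G = G)
Y = -1/5 (Y = (1/5)*(-1) = -1/5 ≈ -0.20000)
w(v(g(1, b(1, 2))))*Y = (24 - 8*1)*(-1/5) = (24 - 8)*(-1/5) = 16*(-1/5) = -16/5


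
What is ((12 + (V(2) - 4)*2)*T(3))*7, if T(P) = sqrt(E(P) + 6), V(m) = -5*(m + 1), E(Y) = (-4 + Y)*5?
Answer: -182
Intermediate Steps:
E(Y) = -20 + 5*Y
V(m) = -5 - 5*m (V(m) = -5*(1 + m) = -5 - 5*m)
T(P) = sqrt(-14 + 5*P) (T(P) = sqrt((-20 + 5*P) + 6) = sqrt(-14 + 5*P))
((12 + (V(2) - 4)*2)*T(3))*7 = ((12 + ((-5 - 5*2) - 4)*2)*sqrt(-14 + 5*3))*7 = ((12 + ((-5 - 10) - 4)*2)*sqrt(-14 + 15))*7 = ((12 + (-15 - 4)*2)*sqrt(1))*7 = ((12 - 19*2)*1)*7 = ((12 - 38)*1)*7 = -26*1*7 = -26*7 = -182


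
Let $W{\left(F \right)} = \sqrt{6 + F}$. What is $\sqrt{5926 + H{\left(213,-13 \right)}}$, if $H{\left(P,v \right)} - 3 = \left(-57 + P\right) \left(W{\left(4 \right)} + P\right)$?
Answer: $\sqrt{39157 + 156 \sqrt{10}} \approx 199.12$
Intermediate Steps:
$H{\left(P,v \right)} = 3 + \left(-57 + P\right) \left(P + \sqrt{10}\right)$ ($H{\left(P,v \right)} = 3 + \left(-57 + P\right) \left(\sqrt{6 + 4} + P\right) = 3 + \left(-57 + P\right) \left(\sqrt{10} + P\right) = 3 + \left(-57 + P\right) \left(P + \sqrt{10}\right)$)
$\sqrt{5926 + H{\left(213,-13 \right)}} = \sqrt{5926 + \left(3 + 213^{2} - 12141 - 57 \sqrt{10} + 213 \sqrt{10}\right)} = \sqrt{5926 + \left(3 + 45369 - 12141 - 57 \sqrt{10} + 213 \sqrt{10}\right)} = \sqrt{5926 + \left(33231 + 156 \sqrt{10}\right)} = \sqrt{39157 + 156 \sqrt{10}}$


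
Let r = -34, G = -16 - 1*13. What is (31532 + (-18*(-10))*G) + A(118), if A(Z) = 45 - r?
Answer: 26391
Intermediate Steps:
G = -29 (G = -16 - 13 = -29)
A(Z) = 79 (A(Z) = 45 - 1*(-34) = 45 + 34 = 79)
(31532 + (-18*(-10))*G) + A(118) = (31532 - 18*(-10)*(-29)) + 79 = (31532 + 180*(-29)) + 79 = (31532 - 5220) + 79 = 26312 + 79 = 26391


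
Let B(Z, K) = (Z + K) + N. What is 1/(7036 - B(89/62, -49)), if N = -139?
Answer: 62/447799 ≈ 0.00013846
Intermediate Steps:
B(Z, K) = -139 + K + Z (B(Z, K) = (Z + K) - 139 = (K + Z) - 139 = -139 + K + Z)
1/(7036 - B(89/62, -49)) = 1/(7036 - (-139 - 49 + 89/62)) = 1/(7036 - 1*(-11567/62)) = 1/(7036 + 11567/62) = 1/(447799/62) = 62/447799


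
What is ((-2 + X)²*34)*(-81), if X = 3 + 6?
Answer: -134946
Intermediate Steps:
X = 9
((-2 + X)²*34)*(-81) = ((-2 + 9)²*34)*(-81) = (7²*34)*(-81) = (49*34)*(-81) = 1666*(-81) = -134946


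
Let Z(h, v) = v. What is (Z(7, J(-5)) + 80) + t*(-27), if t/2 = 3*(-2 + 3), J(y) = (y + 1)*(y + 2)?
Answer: -70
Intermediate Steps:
J(y) = (1 + y)*(2 + y)
t = 6 (t = 2*(3*(-2 + 3)) = 2*(3*1) = 2*3 = 6)
(Z(7, J(-5)) + 80) + t*(-27) = ((2 + (-5)² + 3*(-5)) + 80) + 6*(-27) = ((2 + 25 - 15) + 80) - 162 = (12 + 80) - 162 = 92 - 162 = -70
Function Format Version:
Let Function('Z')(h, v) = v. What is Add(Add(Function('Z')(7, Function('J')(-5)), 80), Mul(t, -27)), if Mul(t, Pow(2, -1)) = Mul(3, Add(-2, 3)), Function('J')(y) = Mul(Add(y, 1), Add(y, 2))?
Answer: -70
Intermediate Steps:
Function('J')(y) = Mul(Add(1, y), Add(2, y))
t = 6 (t = Mul(2, Mul(3, Add(-2, 3))) = Mul(2, Mul(3, 1)) = Mul(2, 3) = 6)
Add(Add(Function('Z')(7, Function('J')(-5)), 80), Mul(t, -27)) = Add(Add(Add(2, Pow(-5, 2), Mul(3, -5)), 80), Mul(6, -27)) = Add(Add(Add(2, 25, -15), 80), -162) = Add(Add(12, 80), -162) = Add(92, -162) = -70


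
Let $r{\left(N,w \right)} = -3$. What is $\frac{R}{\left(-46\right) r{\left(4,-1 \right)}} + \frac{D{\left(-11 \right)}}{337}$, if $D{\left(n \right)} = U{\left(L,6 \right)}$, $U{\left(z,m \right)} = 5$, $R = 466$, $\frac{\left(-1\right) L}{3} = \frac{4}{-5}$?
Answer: $\frac{78866}{23253} \approx 3.3916$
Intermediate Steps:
$L = \frac{12}{5}$ ($L = - 3 \frac{4}{-5} = - 3 \cdot 4 \left(- \frac{1}{5}\right) = \left(-3\right) \left(- \frac{4}{5}\right) = \frac{12}{5} \approx 2.4$)
$D{\left(n \right)} = 5$
$\frac{R}{\left(-46\right) r{\left(4,-1 \right)}} + \frac{D{\left(-11 \right)}}{337} = \frac{466}{\left(-46\right) \left(-3\right)} + \frac{5}{337} = \frac{466}{138} + 5 \cdot \frac{1}{337} = 466 \cdot \frac{1}{138} + \frac{5}{337} = \frac{233}{69} + \frac{5}{337} = \frac{78866}{23253}$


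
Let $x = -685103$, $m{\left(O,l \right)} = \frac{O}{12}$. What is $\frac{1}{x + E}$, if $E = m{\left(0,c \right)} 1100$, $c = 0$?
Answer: $- \frac{1}{685103} \approx -1.4596 \cdot 10^{-6}$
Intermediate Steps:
$m{\left(O,l \right)} = \frac{O}{12}$ ($m{\left(O,l \right)} = O \frac{1}{12} = \frac{O}{12}$)
$E = 0$ ($E = \frac{1}{12} \cdot 0 \cdot 1100 = 0 \cdot 1100 = 0$)
$\frac{1}{x + E} = \frac{1}{-685103 + 0} = \frac{1}{-685103} = - \frac{1}{685103}$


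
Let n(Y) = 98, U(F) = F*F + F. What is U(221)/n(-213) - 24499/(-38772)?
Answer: 952316383/1899828 ≈ 501.26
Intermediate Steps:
U(F) = F + F² (U(F) = F² + F = F + F²)
U(221)/n(-213) - 24499/(-38772) = (221*(1 + 221))/98 - 24499/(-38772) = (221*222)*(1/98) - 24499*(-1/38772) = 49062*(1/98) + 24499/38772 = 24531/49 + 24499/38772 = 952316383/1899828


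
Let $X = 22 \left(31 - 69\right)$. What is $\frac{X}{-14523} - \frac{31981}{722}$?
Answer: $- \frac{463856471}{10485606} \approx -44.237$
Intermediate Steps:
$X = -836$ ($X = 22 \left(-38\right) = -836$)
$\frac{X}{-14523} - \frac{31981}{722} = - \frac{836}{-14523} - \frac{31981}{722} = \left(-836\right) \left(- \frac{1}{14523}\right) - \frac{31981}{722} = \frac{836}{14523} - \frac{31981}{722} = - \frac{463856471}{10485606}$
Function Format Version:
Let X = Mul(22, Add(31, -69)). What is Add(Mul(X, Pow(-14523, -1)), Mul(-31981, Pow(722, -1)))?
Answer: Rational(-463856471, 10485606) ≈ -44.237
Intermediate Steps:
X = -836 (X = Mul(22, -38) = -836)
Add(Mul(X, Pow(-14523, -1)), Mul(-31981, Pow(722, -1))) = Add(Mul(-836, Pow(-14523, -1)), Mul(-31981, Pow(722, -1))) = Add(Mul(-836, Rational(-1, 14523)), Mul(-31981, Rational(1, 722))) = Add(Rational(836, 14523), Rational(-31981, 722)) = Rational(-463856471, 10485606)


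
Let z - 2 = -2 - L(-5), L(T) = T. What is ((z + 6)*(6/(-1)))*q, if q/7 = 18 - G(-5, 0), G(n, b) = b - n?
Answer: -6006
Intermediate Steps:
z = 5 (z = 2 + (-2 - 1*(-5)) = 2 + (-2 + 5) = 2 + 3 = 5)
q = 91 (q = 7*(18 - (0 - 1*(-5))) = 7*(18 - (0 + 5)) = 7*(18 - 1*5) = 7*(18 - 5) = 7*13 = 91)
((z + 6)*(6/(-1)))*q = ((5 + 6)*(6/(-1)))*91 = (11*(6*(-1)))*91 = (11*(-6))*91 = -66*91 = -6006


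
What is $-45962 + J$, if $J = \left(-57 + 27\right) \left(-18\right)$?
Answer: $-45422$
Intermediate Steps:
$J = 540$ ($J = \left(-30\right) \left(-18\right) = 540$)
$-45962 + J = -45962 + 540 = -45422$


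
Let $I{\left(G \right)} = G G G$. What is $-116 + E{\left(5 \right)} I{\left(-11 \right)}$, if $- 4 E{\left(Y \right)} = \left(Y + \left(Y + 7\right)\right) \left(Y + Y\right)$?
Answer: $\frac{112903}{2} \approx 56452.0$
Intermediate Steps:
$I{\left(G \right)} = G^{3}$ ($I{\left(G \right)} = G^{2} G = G^{3}$)
$E{\left(Y \right)} = - \frac{Y \left(7 + 2 Y\right)}{2}$ ($E{\left(Y \right)} = - \frac{\left(Y + \left(Y + 7\right)\right) \left(Y + Y\right)}{4} = - \frac{\left(Y + \left(7 + Y\right)\right) 2 Y}{4} = - \frac{\left(7 + 2 Y\right) 2 Y}{4} = - \frac{2 Y \left(7 + 2 Y\right)}{4} = - \frac{Y \left(7 + 2 Y\right)}{2}$)
$-116 + E{\left(5 \right)} I{\left(-11 \right)} = -116 + \left(- \frac{1}{2}\right) 5 \left(7 + 2 \cdot 5\right) \left(-11\right)^{3} = -116 + \left(- \frac{1}{2}\right) 5 \left(7 + 10\right) \left(-1331\right) = -116 + \left(- \frac{1}{2}\right) 5 \cdot 17 \left(-1331\right) = -116 - - \frac{113135}{2} = -116 + \frac{113135}{2} = \frac{112903}{2}$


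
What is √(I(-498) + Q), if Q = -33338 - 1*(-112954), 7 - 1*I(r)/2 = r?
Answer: √80626 ≈ 283.95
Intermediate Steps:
I(r) = 14 - 2*r
Q = 79616 (Q = -33338 + 112954 = 79616)
√(I(-498) + Q) = √((14 - 2*(-498)) + 79616) = √((14 + 996) + 79616) = √(1010 + 79616) = √80626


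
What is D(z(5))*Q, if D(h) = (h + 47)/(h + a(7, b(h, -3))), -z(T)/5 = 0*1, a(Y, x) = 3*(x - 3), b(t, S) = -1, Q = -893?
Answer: 41971/12 ≈ 3497.6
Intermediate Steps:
a(Y, x) = -9 + 3*x (a(Y, x) = 3*(-3 + x) = -9 + 3*x)
z(T) = 0 (z(T) = -0 = -5*0 = 0)
D(h) = (47 + h)/(-12 + h) (D(h) = (h + 47)/(h + (-9 + 3*(-1))) = (47 + h)/(h + (-9 - 3)) = (47 + h)/(h - 12) = (47 + h)/(-12 + h))
D(z(5))*Q = ((47 + 0)/(-12 + 0))*(-893) = (47/(-12))*(-893) = -1/12*47*(-893) = -47/12*(-893) = 41971/12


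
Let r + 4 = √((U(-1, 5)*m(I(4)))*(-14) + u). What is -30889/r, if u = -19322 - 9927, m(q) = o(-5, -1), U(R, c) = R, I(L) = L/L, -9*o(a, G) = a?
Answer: 1112004/263315 + 92667*I*√263171/263315 ≈ 4.2231 + 180.54*I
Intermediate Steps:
o(a, G) = -a/9
I(L) = 1
m(q) = 5/9 (m(q) = -⅑*(-5) = 5/9)
u = -29249
r = -4 + I*√263171/3 (r = -4 + √(-1*5/9*(-14) - 29249) = -4 + √(-5/9*(-14) - 29249) = -4 + √(70/9 - 29249) = -4 + √(-263171/9) = -4 + I*√263171/3 ≈ -4.0 + 171.0*I)
-30889/r = -30889/(-4 + I*√263171/3)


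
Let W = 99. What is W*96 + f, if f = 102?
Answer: 9606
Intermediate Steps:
W*96 + f = 99*96 + 102 = 9504 + 102 = 9606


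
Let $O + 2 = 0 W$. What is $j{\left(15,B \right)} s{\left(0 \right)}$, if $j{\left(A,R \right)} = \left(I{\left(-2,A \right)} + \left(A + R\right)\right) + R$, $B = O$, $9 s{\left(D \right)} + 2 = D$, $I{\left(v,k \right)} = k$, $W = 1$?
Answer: $- \frac{52}{9} \approx -5.7778$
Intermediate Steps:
$s{\left(D \right)} = - \frac{2}{9} + \frac{D}{9}$
$O = -2$ ($O = -2 + 0 \cdot 1 = -2 + 0 = -2$)
$B = -2$
$j{\left(A,R \right)} = 2 A + 2 R$ ($j{\left(A,R \right)} = \left(A + \left(A + R\right)\right) + R = \left(R + 2 A\right) + R = 2 A + 2 R$)
$j{\left(15,B \right)} s{\left(0 \right)} = \left(2 \cdot 15 + 2 \left(-2\right)\right) \left(- \frac{2}{9} + \frac{1}{9} \cdot 0\right) = \left(30 - 4\right) \left(- \frac{2}{9} + 0\right) = 26 \left(- \frac{2}{9}\right) = - \frac{52}{9}$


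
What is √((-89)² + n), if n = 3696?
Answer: √11617 ≈ 107.78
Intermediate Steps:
√((-89)² + n) = √((-89)² + 3696) = √(7921 + 3696) = √11617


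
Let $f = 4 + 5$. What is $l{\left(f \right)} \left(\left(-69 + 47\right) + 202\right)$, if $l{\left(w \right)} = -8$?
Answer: $-1440$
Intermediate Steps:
$f = 9$
$l{\left(f \right)} \left(\left(-69 + 47\right) + 202\right) = - 8 \left(\left(-69 + 47\right) + 202\right) = - 8 \left(-22 + 202\right) = \left(-8\right) 180 = -1440$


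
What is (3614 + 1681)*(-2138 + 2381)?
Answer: 1286685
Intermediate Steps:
(3614 + 1681)*(-2138 + 2381) = 5295*243 = 1286685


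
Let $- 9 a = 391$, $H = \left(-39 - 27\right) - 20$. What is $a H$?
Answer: $\frac{33626}{9} \approx 3736.2$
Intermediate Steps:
$H = -86$ ($H = -66 - 20 = -86$)
$a = - \frac{391}{9}$ ($a = \left(- \frac{1}{9}\right) 391 = - \frac{391}{9} \approx -43.444$)
$a H = \left(- \frac{391}{9}\right) \left(-86\right) = \frac{33626}{9}$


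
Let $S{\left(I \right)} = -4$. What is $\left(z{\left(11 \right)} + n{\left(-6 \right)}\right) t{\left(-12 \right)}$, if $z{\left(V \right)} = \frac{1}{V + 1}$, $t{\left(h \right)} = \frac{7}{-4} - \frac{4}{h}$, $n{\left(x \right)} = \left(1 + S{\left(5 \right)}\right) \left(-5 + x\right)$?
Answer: $- \frac{6749}{144} \approx -46.868$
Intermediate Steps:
$n{\left(x \right)} = 15 - 3 x$ ($n{\left(x \right)} = \left(1 - 4\right) \left(-5 + x\right) = - 3 \left(-5 + x\right) = 15 - 3 x$)
$t{\left(h \right)} = - \frac{7}{4} - \frac{4}{h}$ ($t{\left(h \right)} = 7 \left(- \frac{1}{4}\right) - \frac{4}{h} = - \frac{7}{4} - \frac{4}{h}$)
$z{\left(V \right)} = \frac{1}{1 + V}$
$\left(z{\left(11 \right)} + n{\left(-6 \right)}\right) t{\left(-12 \right)} = \left(\frac{1}{1 + 11} + \left(15 - -18\right)\right) \left(- \frac{7}{4} - \frac{4}{-12}\right) = \left(\frac{1}{12} + \left(15 + 18\right)\right) \left(- \frac{7}{4} - - \frac{1}{3}\right) = \left(\frac{1}{12} + 33\right) \left(- \frac{7}{4} + \frac{1}{3}\right) = \frac{397}{12} \left(- \frac{17}{12}\right) = - \frac{6749}{144}$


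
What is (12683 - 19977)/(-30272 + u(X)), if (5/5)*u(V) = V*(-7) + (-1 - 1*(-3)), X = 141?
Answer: 7294/31257 ≈ 0.23336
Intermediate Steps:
u(V) = 2 - 7*V (u(V) = V*(-7) + (-1 - 1*(-3)) = -7*V + (-1 + 3) = -7*V + 2 = 2 - 7*V)
(12683 - 19977)/(-30272 + u(X)) = (12683 - 19977)/(-30272 + (2 - 7*141)) = -7294/(-30272 + (2 - 987)) = -7294/(-30272 - 985) = -7294/(-31257) = -7294*(-1/31257) = 7294/31257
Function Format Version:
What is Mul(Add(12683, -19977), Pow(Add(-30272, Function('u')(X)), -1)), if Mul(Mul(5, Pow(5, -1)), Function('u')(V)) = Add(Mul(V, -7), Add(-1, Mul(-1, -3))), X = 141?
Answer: Rational(7294, 31257) ≈ 0.23336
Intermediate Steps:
Function('u')(V) = Add(2, Mul(-7, V)) (Function('u')(V) = Add(Mul(V, -7), Add(-1, Mul(-1, -3))) = Add(Mul(-7, V), Add(-1, 3)) = Add(Mul(-7, V), 2) = Add(2, Mul(-7, V)))
Mul(Add(12683, -19977), Pow(Add(-30272, Function('u')(X)), -1)) = Mul(Add(12683, -19977), Pow(Add(-30272, Add(2, Mul(-7, 141))), -1)) = Mul(-7294, Pow(Add(-30272, Add(2, -987)), -1)) = Mul(-7294, Pow(Add(-30272, -985), -1)) = Mul(-7294, Pow(-31257, -1)) = Mul(-7294, Rational(-1, 31257)) = Rational(7294, 31257)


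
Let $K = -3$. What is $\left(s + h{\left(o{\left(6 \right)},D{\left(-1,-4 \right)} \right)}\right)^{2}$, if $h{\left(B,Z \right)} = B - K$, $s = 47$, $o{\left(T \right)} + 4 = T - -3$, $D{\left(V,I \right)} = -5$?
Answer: $3025$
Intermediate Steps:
$o{\left(T \right)} = -1 + T$ ($o{\left(T \right)} = -4 + \left(T - -3\right) = -4 + \left(T + 3\right) = -4 + \left(3 + T\right) = -1 + T$)
$h{\left(B,Z \right)} = 3 + B$ ($h{\left(B,Z \right)} = B - -3 = B + 3 = 3 + B$)
$\left(s + h{\left(o{\left(6 \right)},D{\left(-1,-4 \right)} \right)}\right)^{2} = \left(47 + \left(3 + \left(-1 + 6\right)\right)\right)^{2} = \left(47 + \left(3 + 5\right)\right)^{2} = \left(47 + 8\right)^{2} = 55^{2} = 3025$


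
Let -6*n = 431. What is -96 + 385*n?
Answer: -166511/6 ≈ -27752.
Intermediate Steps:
n = -431/6 (n = -⅙*431 = -431/6 ≈ -71.833)
-96 + 385*n = -96 + 385*(-431/6) = -96 - 165935/6 = -166511/6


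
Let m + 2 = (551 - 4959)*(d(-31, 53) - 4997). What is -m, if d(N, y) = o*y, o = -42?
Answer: -31838982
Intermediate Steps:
d(N, y) = -42*y
m = 31838982 (m = -2 + (551 - 4959)*(-42*53 - 4997) = -2 - 4408*(-2226 - 4997) = -2 - 4408*(-7223) = -2 + 31838984 = 31838982)
-m = -1*31838982 = -31838982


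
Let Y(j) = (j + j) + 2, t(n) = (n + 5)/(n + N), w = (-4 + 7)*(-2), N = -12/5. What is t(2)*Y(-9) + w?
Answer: 274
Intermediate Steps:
N = -12/5 (N = -12*⅕ = -12/5 ≈ -2.4000)
w = -6 (w = 3*(-2) = -6)
t(n) = (5 + n)/(-12/5 + n) (t(n) = (n + 5)/(n - 12/5) = (5 + n)/(-12/5 + n))
Y(j) = 2 + 2*j (Y(j) = 2*j + 2 = 2 + 2*j)
t(2)*Y(-9) + w = (5*(5 + 2)/(-12 + 5*2))*(2 + 2*(-9)) - 6 = (5*7/(-12 + 10))*(2 - 18) - 6 = (5*7/(-2))*(-16) - 6 = (5*(-½)*7)*(-16) - 6 = -35/2*(-16) - 6 = 280 - 6 = 274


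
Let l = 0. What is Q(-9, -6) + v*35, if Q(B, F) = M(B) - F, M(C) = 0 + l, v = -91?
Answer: -3179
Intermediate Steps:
M(C) = 0 (M(C) = 0 + 0 = 0)
Q(B, F) = -F (Q(B, F) = 0 - F = -F)
Q(-9, -6) + v*35 = -1*(-6) - 91*35 = 6 - 3185 = -3179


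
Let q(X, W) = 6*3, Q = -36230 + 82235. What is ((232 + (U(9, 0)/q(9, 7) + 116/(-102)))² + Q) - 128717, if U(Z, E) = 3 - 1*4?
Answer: -2756647703/93636 ≈ -29440.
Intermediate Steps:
U(Z, E) = -1 (U(Z, E) = 3 - 4 = -1)
Q = 46005
q(X, W) = 18
((232 + (U(9, 0)/q(9, 7) + 116/(-102)))² + Q) - 128717 = ((232 + (-1/18 + 116/(-102)))² + 46005) - 128717 = ((232 + (-1*1/18 + 116*(-1/102)))² + 46005) - 128717 = ((232 + (-1/18 - 58/51))² + 46005) - 128717 = ((232 - 365/306)² + 46005) - 128717 = ((70627/306)² + 46005) - 128717 = (4988173129/93636 + 46005) - 128717 = 9295897309/93636 - 128717 = -2756647703/93636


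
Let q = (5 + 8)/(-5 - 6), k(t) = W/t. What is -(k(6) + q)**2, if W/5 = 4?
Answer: -5041/1089 ≈ -4.6290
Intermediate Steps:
W = 20 (W = 5*4 = 20)
k(t) = 20/t
q = -13/11 (q = 13/(-11) = 13*(-1/11) = -13/11 ≈ -1.1818)
-(k(6) + q)**2 = -(20/6 - 13/11)**2 = -(20*(1/6) - 13/11)**2 = -(10/3 - 13/11)**2 = -(71/33)**2 = -1*5041/1089 = -5041/1089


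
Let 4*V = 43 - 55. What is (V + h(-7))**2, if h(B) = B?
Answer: 100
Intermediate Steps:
V = -3 (V = (43 - 55)/4 = (1/4)*(-12) = -3)
(V + h(-7))**2 = (-3 - 7)**2 = (-10)**2 = 100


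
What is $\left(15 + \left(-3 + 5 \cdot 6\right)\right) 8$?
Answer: $336$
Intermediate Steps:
$\left(15 + \left(-3 + 5 \cdot 6\right)\right) 8 = \left(15 + \left(-3 + 30\right)\right) 8 = \left(15 + 27\right) 8 = 42 \cdot 8 = 336$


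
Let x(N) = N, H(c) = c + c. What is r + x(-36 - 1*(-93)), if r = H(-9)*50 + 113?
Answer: -730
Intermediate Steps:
H(c) = 2*c
r = -787 (r = (2*(-9))*50 + 113 = -18*50 + 113 = -900 + 113 = -787)
r + x(-36 - 1*(-93)) = -787 + (-36 - 1*(-93)) = -787 + (-36 + 93) = -787 + 57 = -730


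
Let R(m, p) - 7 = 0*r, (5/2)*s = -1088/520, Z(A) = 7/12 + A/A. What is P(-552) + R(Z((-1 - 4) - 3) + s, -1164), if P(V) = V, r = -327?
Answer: -545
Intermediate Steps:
Z(A) = 19/12 (Z(A) = 7*(1/12) + 1 = 7/12 + 1 = 19/12)
s = -272/325 (s = 2*(-1088/520)/5 = 2*(-1088*1/520)/5 = (⅖)*(-136/65) = -272/325 ≈ -0.83692)
R(m, p) = 7 (R(m, p) = 7 + 0*(-327) = 7 + 0 = 7)
P(-552) + R(Z((-1 - 4) - 3) + s, -1164) = -552 + 7 = -545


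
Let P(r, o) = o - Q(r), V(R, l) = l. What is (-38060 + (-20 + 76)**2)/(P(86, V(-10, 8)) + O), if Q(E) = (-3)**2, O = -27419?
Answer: 8731/6855 ≈ 1.2737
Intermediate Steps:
Q(E) = 9
P(r, o) = -9 + o (P(r, o) = o - 1*9 = o - 9 = -9 + o)
(-38060 + (-20 + 76)**2)/(P(86, V(-10, 8)) + O) = (-38060 + (-20 + 76)**2)/((-9 + 8) - 27419) = (-38060 + 56**2)/(-1 - 27419) = (-38060 + 3136)/(-27420) = -34924*(-1/27420) = 8731/6855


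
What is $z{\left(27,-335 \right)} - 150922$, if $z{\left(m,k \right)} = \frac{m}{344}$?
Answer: $- \frac{51917141}{344} \approx -1.5092 \cdot 10^{5}$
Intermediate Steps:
$z{\left(m,k \right)} = \frac{m}{344}$ ($z{\left(m,k \right)} = m \frac{1}{344} = \frac{m}{344}$)
$z{\left(27,-335 \right)} - 150922 = \frac{1}{344} \cdot 27 - 150922 = \frac{27}{344} - 150922 = - \frac{51917141}{344}$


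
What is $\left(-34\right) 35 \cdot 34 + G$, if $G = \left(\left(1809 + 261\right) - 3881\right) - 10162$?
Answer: $-52433$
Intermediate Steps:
$G = -11973$ ($G = \left(2070 - 3881\right) - 10162 = -1811 - 10162 = -11973$)
$\left(-34\right) 35 \cdot 34 + G = \left(-34\right) 35 \cdot 34 - 11973 = \left(-1190\right) 34 - 11973 = -40460 - 11973 = -52433$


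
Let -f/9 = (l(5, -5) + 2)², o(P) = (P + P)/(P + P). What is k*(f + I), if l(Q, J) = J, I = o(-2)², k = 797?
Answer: -63760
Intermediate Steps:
o(P) = 1 (o(P) = (2*P)/((2*P)) = (2*P)*(1/(2*P)) = 1)
I = 1 (I = 1² = 1)
f = -81 (f = -9*(-5 + 2)² = -9*(-3)² = -9*9 = -81)
k*(f + I) = 797*(-81 + 1) = 797*(-80) = -63760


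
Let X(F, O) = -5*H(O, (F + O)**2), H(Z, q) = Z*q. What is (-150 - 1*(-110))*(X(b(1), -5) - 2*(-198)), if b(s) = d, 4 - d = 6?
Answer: -64840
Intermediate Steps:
d = -2 (d = 4 - 1*6 = 4 - 6 = -2)
b(s) = -2
X(F, O) = -5*O*(F + O)**2
(-150 - 1*(-110))*(X(b(1), -5) - 2*(-198)) = (-150 - 1*(-110))*(-5*(-5)*(-2 - 5)**2 - 2*(-198)) = (-150 + 110)*(-5*(-5)*(-7)**2 + 396) = -40*(-5*(-5)*49 + 396) = -40*(1225 + 396) = -40*1621 = -64840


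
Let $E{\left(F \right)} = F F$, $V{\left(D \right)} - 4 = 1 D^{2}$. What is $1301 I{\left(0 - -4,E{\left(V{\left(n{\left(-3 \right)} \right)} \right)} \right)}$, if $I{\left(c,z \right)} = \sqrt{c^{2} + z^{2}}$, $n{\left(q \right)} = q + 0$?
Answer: $53341 \sqrt{17} \approx 2.1993 \cdot 10^{5}$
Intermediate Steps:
$n{\left(q \right)} = q$
$V{\left(D \right)} = 4 + D^{2}$ ($V{\left(D \right)} = 4 + 1 D^{2} = 4 + D^{2}$)
$E{\left(F \right)} = F^{2}$
$1301 I{\left(0 - -4,E{\left(V{\left(n{\left(-3 \right)} \right)} \right)} \right)} = 1301 \sqrt{\left(0 - -4\right)^{2} + \left(\left(4 + \left(-3\right)^{2}\right)^{2}\right)^{2}} = 1301 \sqrt{\left(0 + 4\right)^{2} + \left(\left(4 + 9\right)^{2}\right)^{2}} = 1301 \sqrt{4^{2} + \left(13^{2}\right)^{2}} = 1301 \sqrt{16 + 169^{2}} = 1301 \sqrt{16 + 28561} = 1301 \sqrt{28577} = 1301 \cdot 41 \sqrt{17} = 53341 \sqrt{17}$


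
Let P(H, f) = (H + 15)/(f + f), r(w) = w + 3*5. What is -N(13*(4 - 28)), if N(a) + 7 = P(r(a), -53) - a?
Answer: -16306/53 ≈ -307.66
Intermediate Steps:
r(w) = 15 + w (r(w) = w + 15 = 15 + w)
P(H, f) = (15 + H)/(2*f) (P(H, f) = (15 + H)/((2*f)) = (15 + H)*(1/(2*f)) = (15 + H)/(2*f))
N(a) = -386/53 - 107*a/106 (N(a) = -7 + ((½)*(15 + (15 + a))/(-53) - a) = -7 + ((½)*(-1/53)*(30 + a) - a) = -7 + ((-15/53 - a/106) - a) = -7 + (-15/53 - 107*a/106) = -386/53 - 107*a/106)
-N(13*(4 - 28)) = -(-386/53 - 1391*(4 - 28)/106) = -(-386/53 - 1391*(-24)/106) = -(-386/53 - 107/106*(-312)) = -(-386/53 + 16692/53) = -1*16306/53 = -16306/53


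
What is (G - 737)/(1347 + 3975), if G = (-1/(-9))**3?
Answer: -268636/1939869 ≈ -0.13848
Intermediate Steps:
G = 1/729 (G = (-1*(-1/9))**3 = (1/9)**3 = 1/729 ≈ 0.0013717)
(G - 737)/(1347 + 3975) = (1/729 - 737)/(1347 + 3975) = -537272/729/5322 = -537272/729*1/5322 = -268636/1939869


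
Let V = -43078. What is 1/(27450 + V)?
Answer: -1/15628 ≈ -6.3988e-5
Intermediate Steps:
1/(27450 + V) = 1/(27450 - 43078) = 1/(-15628) = -1/15628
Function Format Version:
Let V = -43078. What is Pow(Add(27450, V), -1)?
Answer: Rational(-1, 15628) ≈ -6.3988e-5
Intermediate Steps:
Pow(Add(27450, V), -1) = Pow(Add(27450, -43078), -1) = Pow(-15628, -1) = Rational(-1, 15628)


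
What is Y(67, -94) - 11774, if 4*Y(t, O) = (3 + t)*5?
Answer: -23373/2 ≈ -11687.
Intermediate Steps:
Y(t, O) = 15/4 + 5*t/4 (Y(t, O) = ((3 + t)*5)/4 = (15 + 5*t)/4 = 15/4 + 5*t/4)
Y(67, -94) - 11774 = (15/4 + (5/4)*67) - 11774 = (15/4 + 335/4) - 11774 = 175/2 - 11774 = -23373/2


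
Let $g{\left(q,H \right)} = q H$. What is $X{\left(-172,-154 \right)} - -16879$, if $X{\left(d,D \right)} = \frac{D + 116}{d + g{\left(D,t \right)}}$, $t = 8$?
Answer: $\frac{11849077}{702} \approx 16879.0$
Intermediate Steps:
$g{\left(q,H \right)} = H q$
$X{\left(d,D \right)} = \frac{116 + D}{d + 8 D}$ ($X{\left(d,D \right)} = \frac{D + 116}{d + 8 D} = \frac{116 + D}{d + 8 D}$)
$X{\left(-172,-154 \right)} - -16879 = \frac{116 - 154}{-172 + 8 \left(-154\right)} - -16879 = \frac{1}{-172 - 1232} \left(-38\right) + 16879 = \frac{1}{-1404} \left(-38\right) + 16879 = \left(- \frac{1}{1404}\right) \left(-38\right) + 16879 = \frac{19}{702} + 16879 = \frac{11849077}{702}$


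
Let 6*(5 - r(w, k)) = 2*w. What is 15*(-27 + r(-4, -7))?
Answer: -310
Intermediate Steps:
r(w, k) = 5 - w/3
15*(-27 + r(-4, -7)) = 15*(-27 + (5 - 1/3*(-4))) = 15*(-27 + (5 + 4/3)) = 15*(-27 + 19/3) = 15*(-62/3) = -310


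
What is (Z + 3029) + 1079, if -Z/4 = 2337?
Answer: -5240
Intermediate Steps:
Z = -9348 (Z = -4*2337 = -9348)
(Z + 3029) + 1079 = (-9348 + 3029) + 1079 = -6319 + 1079 = -5240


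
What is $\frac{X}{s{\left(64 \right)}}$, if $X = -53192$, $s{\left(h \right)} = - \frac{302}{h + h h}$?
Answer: $\frac{110639360}{151} \approx 7.3271 \cdot 10^{5}$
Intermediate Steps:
$s{\left(h \right)} = - \frac{302}{h + h^{2}}$
$\frac{X}{s{\left(64 \right)}} = - \frac{53192}{\left(-302\right) \frac{1}{64} \frac{1}{1 + 64}} = - \frac{53192}{\left(-302\right) \frac{1}{64} \cdot \frac{1}{65}} = - \frac{53192}{- \frac{151}{2080}} = \left(-53192\right) \left(- \frac{2080}{151}\right) = \frac{110639360}{151}$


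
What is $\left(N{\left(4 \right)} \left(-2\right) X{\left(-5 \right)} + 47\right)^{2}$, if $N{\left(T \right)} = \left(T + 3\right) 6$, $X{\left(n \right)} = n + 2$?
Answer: $89401$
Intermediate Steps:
$X{\left(n \right)} = 2 + n$
$N{\left(T \right)} = 18 + 6 T$ ($N{\left(T \right)} = \left(3 + T\right) 6 = 18 + 6 T$)
$\left(N{\left(4 \right)} \left(-2\right) X{\left(-5 \right)} + 47\right)^{2} = \left(\left(18 + 6 \cdot 4\right) \left(-2\right) \left(2 - 5\right) + 47\right)^{2} = \left(\left(18 + 24\right) \left(-2\right) \left(-3\right) + 47\right)^{2} = \left(42 \left(-2\right) \left(-3\right) + 47\right)^{2} = \left(\left(-84\right) \left(-3\right) + 47\right)^{2} = \left(252 + 47\right)^{2} = 299^{2} = 89401$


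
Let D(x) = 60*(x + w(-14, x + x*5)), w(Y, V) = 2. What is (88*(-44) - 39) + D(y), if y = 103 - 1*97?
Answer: -3431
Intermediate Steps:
y = 6 (y = 103 - 97 = 6)
D(x) = 120 + 60*x (D(x) = 60*(x + 2) = 60*(2 + x) = 120 + 60*x)
(88*(-44) - 39) + D(y) = (88*(-44) - 39) + (120 + 60*6) = (-3872 - 39) + (120 + 360) = -3911 + 480 = -3431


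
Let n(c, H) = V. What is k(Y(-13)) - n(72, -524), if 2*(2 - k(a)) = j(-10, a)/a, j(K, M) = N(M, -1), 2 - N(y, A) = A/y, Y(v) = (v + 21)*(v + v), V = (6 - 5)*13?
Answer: -951393/86528 ≈ -10.995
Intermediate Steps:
V = 13 (V = 1*13 = 13)
Y(v) = 2*v*(21 + v) (Y(v) = (21 + v)*(2*v) = 2*v*(21 + v))
N(y, A) = 2 - A/y
j(K, M) = 2 + 1/M (j(K, M) = 2 - 1*(-1)/M = 2 + 1/M)
n(c, H) = 13
k(a) = 2 - (2 + 1/a)/(2*a)
k(Y(-13)) - n(72, -524) = (2 - 1/(2*(-13)*(21 - 13)) - 1/(676*(21 - 13)**2)/2) - 1*13 = (2 - 1/(2*(-13)*8) - 1/(2*(2*(-13)*8)**2)) - 13 = (2 - 1/(-208) - 1/2/(-208)**2) - 13 = (2 - 1*(-1/208) - 1/2*1/43264) - 13 = (2 + 1/208 - 1/86528) - 13 = 173471/86528 - 13 = -951393/86528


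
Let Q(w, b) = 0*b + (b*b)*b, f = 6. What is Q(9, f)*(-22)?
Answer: -4752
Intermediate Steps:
Q(w, b) = b³ (Q(w, b) = 0 + b²*b = 0 + b³ = b³)
Q(9, f)*(-22) = 6³*(-22) = 216*(-22) = -4752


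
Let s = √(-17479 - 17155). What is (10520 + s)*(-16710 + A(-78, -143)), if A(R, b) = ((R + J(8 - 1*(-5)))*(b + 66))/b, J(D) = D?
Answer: -176157400 - 16745*I*√34634 ≈ -1.7616e+8 - 3.1163e+6*I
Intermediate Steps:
s = I*√34634 (s = √(-34634) = I*√34634 ≈ 186.1*I)
A(R, b) = (13 + R)*(66 + b)/b (A(R, b) = ((R + (8 - 1*(-5)))*(b + 66))/b = ((R + (8 + 5))*(66 + b))/b = ((R + 13)*(66 + b))/b = ((13 + R)*(66 + b))/b = (13 + R)*(66 + b)/b)
(10520 + s)*(-16710 + A(-78, -143)) = (10520 + I*√34634)*(-16710 + (858 + 66*(-78) - 143*(13 - 78))/(-143)) = (10520 + I*√34634)*(-16710 - (858 - 5148 - 143*(-65))/143) = (10520 + I*√34634)*(-16710 - (858 - 5148 + 9295)/143) = (10520 + I*√34634)*(-16710 - 1/143*5005) = (10520 + I*√34634)*(-16710 - 35) = (10520 + I*√34634)*(-16745) = -176157400 - 16745*I*√34634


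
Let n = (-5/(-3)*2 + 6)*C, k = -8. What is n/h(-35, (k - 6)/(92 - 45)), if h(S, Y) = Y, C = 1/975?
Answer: -94/2925 ≈ -0.032137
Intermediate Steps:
C = 1/975 ≈ 0.0010256
n = 28/2925 (n = (-5/(-3)*2 + 6)*(1/975) = (-5*(-⅓)*2 + 6)*(1/975) = ((5/3)*2 + 6)*(1/975) = (10/3 + 6)*(1/975) = (28/3)*(1/975) = 28/2925 ≈ 0.0095727)
n/h(-35, (k - 6)/(92 - 45)) = 28/(2925*(((-8 - 6)/(92 - 45)))) = 28/(2925*((-14/47))) = 28/(2925*((-14*1/47))) = 28/(2925*(-14/47)) = (28/2925)*(-47/14) = -94/2925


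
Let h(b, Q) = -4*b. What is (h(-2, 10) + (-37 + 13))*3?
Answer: -48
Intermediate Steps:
(h(-2, 10) + (-37 + 13))*3 = (-4*(-2) + (-37 + 13))*3 = (8 - 24)*3 = -16*3 = -48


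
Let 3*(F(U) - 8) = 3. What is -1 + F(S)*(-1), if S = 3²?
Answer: -10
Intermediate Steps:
S = 9
F(U) = 9 (F(U) = 8 + (⅓)*3 = 8 + 1 = 9)
-1 + F(S)*(-1) = -1 + 9*(-1) = -1 - 9 = -10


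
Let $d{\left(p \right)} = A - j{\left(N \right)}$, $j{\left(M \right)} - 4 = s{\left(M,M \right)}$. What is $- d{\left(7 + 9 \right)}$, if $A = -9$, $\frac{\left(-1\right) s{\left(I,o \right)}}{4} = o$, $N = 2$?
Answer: $5$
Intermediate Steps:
$s{\left(I,o \right)} = - 4 o$
$j{\left(M \right)} = 4 - 4 M$
$d{\left(p \right)} = -5$ ($d{\left(p \right)} = -9 - \left(4 - 8\right) = -9 - -4 = -9 + 4 = -5$)
$- d{\left(7 + 9 \right)} = \left(-1\right) \left(-5\right) = 5$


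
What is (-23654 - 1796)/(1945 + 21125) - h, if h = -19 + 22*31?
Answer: -1532086/2307 ≈ -664.10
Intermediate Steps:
h = 663 (h = -19 + 682 = 663)
(-23654 - 1796)/(1945 + 21125) - h = (-23654 - 1796)/(1945 + 21125) - 1*663 = -25450/23070 - 663 = -25450*1/23070 - 663 = -2545/2307 - 663 = -1532086/2307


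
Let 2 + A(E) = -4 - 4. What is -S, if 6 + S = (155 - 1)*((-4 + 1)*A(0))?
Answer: -4614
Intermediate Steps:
A(E) = -10 (A(E) = -2 + (-4 - 4) = -2 - 8 = -10)
S = 4614 (S = -6 + (155 - 1)*((-4 + 1)*(-10)) = -6 + 154*(-3*(-10)) = -6 + 154*30 = -6 + 4620 = 4614)
-S = -1*4614 = -4614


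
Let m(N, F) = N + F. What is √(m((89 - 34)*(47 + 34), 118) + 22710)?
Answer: √27283 ≈ 165.18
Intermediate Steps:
m(N, F) = F + N
√(m((89 - 34)*(47 + 34), 118) + 22710) = √((118 + (89 - 34)*(47 + 34)) + 22710) = √((118 + 55*81) + 22710) = √((118 + 4455) + 22710) = √(4573 + 22710) = √27283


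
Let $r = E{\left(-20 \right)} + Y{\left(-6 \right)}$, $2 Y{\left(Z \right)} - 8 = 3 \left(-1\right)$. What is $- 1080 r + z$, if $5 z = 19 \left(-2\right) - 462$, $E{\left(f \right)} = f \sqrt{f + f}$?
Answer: $-2800 + 43200 i \sqrt{10} \approx -2800.0 + 1.3661 \cdot 10^{5} i$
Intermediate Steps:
$E{\left(f \right)} = \sqrt{2} f^{\frac{3}{2}}$ ($E{\left(f \right)} = f \sqrt{2 f} = f \sqrt{2} \sqrt{f} = \sqrt{2} f^{\frac{3}{2}}$)
$Y{\left(Z \right)} = \frac{5}{2}$ ($Y{\left(Z \right)} = 4 + \frac{3 \left(-1\right)}{2} = 4 + \frac{1}{2} \left(-3\right) = 4 - \frac{3}{2} = \frac{5}{2}$)
$z = -100$ ($z = \frac{19 \left(-2\right) - 462}{5} = \frac{-38 - 462}{5} = \frac{1}{5} \left(-500\right) = -100$)
$r = \frac{5}{2} - 40 i \sqrt{10}$ ($r = \sqrt{2} \left(-20\right)^{\frac{3}{2}} + \frac{5}{2} = \sqrt{2} \left(- 40 i \sqrt{5}\right) + \frac{5}{2} = - 40 i \sqrt{10} + \frac{5}{2} = \frac{5}{2} - 40 i \sqrt{10} \approx 2.5 - 126.49 i$)
$- 1080 r + z = - 1080 \left(\frac{5}{2} - 40 i \sqrt{10}\right) - 100 = \left(-2700 + 43200 i \sqrt{10}\right) - 100 = -2800 + 43200 i \sqrt{10}$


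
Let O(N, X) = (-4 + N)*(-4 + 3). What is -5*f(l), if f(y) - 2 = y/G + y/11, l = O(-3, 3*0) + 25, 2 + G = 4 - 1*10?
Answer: -50/11 ≈ -4.5455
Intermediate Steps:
G = -8 (G = -2 + (4 - 1*10) = -2 + (4 - 10) = -2 - 6 = -8)
O(N, X) = 4 - N (O(N, X) = (-4 + N)*(-1) = 4 - N)
l = 32 (l = (4 - 1*(-3)) + 25 = (4 + 3) + 25 = 7 + 25 = 32)
f(y) = 2 - 3*y/88 (f(y) = 2 + (y/(-8) + y/11) = 2 + (y*(-⅛) + y*(1/11)) = 2 + (-y/8 + y/11) = 2 - 3*y/88)
-5*f(l) = -5*(2 - 3/88*32) = -5*(2 - 12/11) = -5*10/11 = -50/11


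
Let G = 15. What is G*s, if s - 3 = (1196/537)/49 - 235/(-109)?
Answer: 74591350/956039 ≈ 78.021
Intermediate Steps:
s = 14918270/2868117 (s = 3 + ((1196/537)/49 - 235/(-109)) = 3 + ((1196*(1/537))*(1/49) - 235*(-1/109)) = 3 + ((1196/537)*(1/49) + 235/109) = 3 + (1196/26313 + 235/109) = 3 + 6313919/2868117 = 14918270/2868117 ≈ 5.2014)
G*s = 15*(14918270/2868117) = 74591350/956039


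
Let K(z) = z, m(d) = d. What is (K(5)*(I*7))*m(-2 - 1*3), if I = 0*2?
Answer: 0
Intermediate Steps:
I = 0
(K(5)*(I*7))*m(-2 - 1*3) = (5*(0*7))*(-2 - 1*3) = (5*0)*(-2 - 3) = 0*(-5) = 0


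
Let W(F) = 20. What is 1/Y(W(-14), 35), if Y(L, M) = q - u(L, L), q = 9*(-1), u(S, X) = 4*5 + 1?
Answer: -1/30 ≈ -0.033333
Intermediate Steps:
u(S, X) = 21 (u(S, X) = 20 + 1 = 21)
q = -9
Y(L, M) = -30 (Y(L, M) = -9 - 1*21 = -9 - 21 = -30)
1/Y(W(-14), 35) = 1/(-30) = -1/30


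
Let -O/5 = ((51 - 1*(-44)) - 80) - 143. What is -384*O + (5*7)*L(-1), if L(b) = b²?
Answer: -245725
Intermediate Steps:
O = 640 (O = -5*(((51 - 1*(-44)) - 80) - 143) = -5*(((51 + 44) - 80) - 143) = -5*((95 - 80) - 143) = -5*(15 - 143) = -5*(-128) = 640)
-384*O + (5*7)*L(-1) = -384*640 + (5*7)*(-1)² = -245760 + 35*1 = -245760 + 35 = -245725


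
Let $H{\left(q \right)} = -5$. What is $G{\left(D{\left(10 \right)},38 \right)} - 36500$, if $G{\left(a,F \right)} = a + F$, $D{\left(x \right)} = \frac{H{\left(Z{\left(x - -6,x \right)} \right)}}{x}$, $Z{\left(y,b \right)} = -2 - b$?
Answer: $- \frac{72925}{2} \approx -36463.0$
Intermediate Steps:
$D{\left(x \right)} = - \frac{5}{x}$
$G{\left(a,F \right)} = F + a$
$G{\left(D{\left(10 \right)},38 \right)} - 36500 = \left(38 - \frac{5}{10}\right) - 36500 = \left(38 - \frac{1}{2}\right) - 36500 = \frac{75}{2} - 36500 = - \frac{72925}{2}$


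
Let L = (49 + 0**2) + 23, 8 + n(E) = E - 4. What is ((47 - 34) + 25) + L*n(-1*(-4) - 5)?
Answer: -898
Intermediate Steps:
n(E) = -12 + E (n(E) = -8 + (E - 4) = -8 + (-4 + E) = -12 + E)
L = 72 (L = (49 + 0) + 23 = 49 + 23 = 72)
((47 - 34) + 25) + L*n(-1*(-4) - 5) = ((47 - 34) + 25) + 72*(-12 + (-1*(-4) - 5)) = (13 + 25) + 72*(-12 + (4 - 5)) = 38 + 72*(-12 - 1) = 38 + 72*(-13) = 38 - 936 = -898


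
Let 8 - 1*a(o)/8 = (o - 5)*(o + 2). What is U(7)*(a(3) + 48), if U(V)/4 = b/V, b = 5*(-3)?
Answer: -11520/7 ≈ -1645.7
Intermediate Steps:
b = -15
U(V) = -60/V (U(V) = 4*(-15/V) = -60/V)
a(o) = 64 - 8*(-5 + o)*(2 + o) (a(o) = 64 - 8*(o - 5)*(o + 2) = 64 - 8*(-5 + o)*(2 + o))
U(7)*(a(3) + 48) = (-60/7)*((144 - 8*3² + 24*3) + 48) = (-60*⅐)*((144 - 8*9 + 72) + 48) = -60*((144 - 72 + 72) + 48)/7 = -60*(144 + 48)/7 = -60/7*192 = -11520/7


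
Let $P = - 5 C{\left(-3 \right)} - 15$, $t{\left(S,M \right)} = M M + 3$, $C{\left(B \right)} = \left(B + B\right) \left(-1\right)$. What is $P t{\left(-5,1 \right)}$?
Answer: $-180$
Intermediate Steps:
$C{\left(B \right)} = - 2 B$ ($C{\left(B \right)} = 2 B \left(-1\right) = - 2 B$)
$t{\left(S,M \right)} = 3 + M^{2}$ ($t{\left(S,M \right)} = M^{2} + 3 = 3 + M^{2}$)
$P = -45$ ($P = - 5 \left(\left(-2\right) \left(-3\right)\right) - 15 = \left(-5\right) 6 - 15 = -30 - 15 = -45$)
$P t{\left(-5,1 \right)} = - 45 \left(3 + 1^{2}\right) = - 45 \left(3 + 1\right) = \left(-45\right) 4 = -180$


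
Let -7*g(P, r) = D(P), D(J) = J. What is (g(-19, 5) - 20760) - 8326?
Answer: -203583/7 ≈ -29083.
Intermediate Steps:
g(P, r) = -P/7
(g(-19, 5) - 20760) - 8326 = (-1/7*(-19) - 20760) - 8326 = (19/7 - 20760) - 8326 = -145301/7 - 8326 = -203583/7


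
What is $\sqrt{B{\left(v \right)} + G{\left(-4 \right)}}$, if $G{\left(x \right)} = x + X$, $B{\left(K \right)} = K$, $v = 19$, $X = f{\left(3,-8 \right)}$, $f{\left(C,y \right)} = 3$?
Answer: $3 \sqrt{2} \approx 4.2426$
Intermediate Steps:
$X = 3$
$G{\left(x \right)} = 3 + x$ ($G{\left(x \right)} = x + 3 = 3 + x$)
$\sqrt{B{\left(v \right)} + G{\left(-4 \right)}} = \sqrt{19 + \left(3 - 4\right)} = \sqrt{19 - 1} = \sqrt{18} = 3 \sqrt{2}$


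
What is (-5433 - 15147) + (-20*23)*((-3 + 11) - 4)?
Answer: -22420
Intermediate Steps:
(-5433 - 15147) + (-20*23)*((-3 + 11) - 4) = -20580 - 460*(8 - 4) = -20580 - 460*4 = -20580 - 1840 = -22420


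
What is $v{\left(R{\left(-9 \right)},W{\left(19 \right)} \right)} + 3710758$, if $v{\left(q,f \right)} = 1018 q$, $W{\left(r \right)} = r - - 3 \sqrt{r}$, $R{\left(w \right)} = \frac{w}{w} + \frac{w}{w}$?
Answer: $3712794$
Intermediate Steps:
$R{\left(w \right)} = 2$ ($R{\left(w \right)} = 1 + 1 = 2$)
$W{\left(r \right)} = r + 3 \sqrt{r}$
$v{\left(R{\left(-9 \right)},W{\left(19 \right)} \right)} + 3710758 = 1018 \cdot 2 + 3710758 = 2036 + 3710758 = 3712794$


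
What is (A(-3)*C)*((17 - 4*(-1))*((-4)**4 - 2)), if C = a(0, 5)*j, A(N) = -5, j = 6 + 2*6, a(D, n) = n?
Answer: -2400300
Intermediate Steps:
j = 18 (j = 6 + 12 = 18)
C = 90 (C = 5*18 = 90)
(A(-3)*C)*((17 - 4*(-1))*((-4)**4 - 2)) = (-5*90)*((17 - 4*(-1))*((-4)**4 - 2)) = -450*(17 + 4)*(256 - 2) = -9450*254 = -450*5334 = -2400300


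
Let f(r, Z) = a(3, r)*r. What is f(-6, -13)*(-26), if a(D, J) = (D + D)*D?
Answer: 2808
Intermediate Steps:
a(D, J) = 2*D² (a(D, J) = (2*D)*D = 2*D²)
f(r, Z) = 18*r (f(r, Z) = (2*3²)*r = (2*9)*r = 18*r)
f(-6, -13)*(-26) = (18*(-6))*(-26) = -108*(-26) = 2808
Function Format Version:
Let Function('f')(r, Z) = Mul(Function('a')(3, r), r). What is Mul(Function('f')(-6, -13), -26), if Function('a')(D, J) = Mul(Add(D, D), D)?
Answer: 2808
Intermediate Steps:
Function('a')(D, J) = Mul(2, Pow(D, 2)) (Function('a')(D, J) = Mul(Mul(2, D), D) = Mul(2, Pow(D, 2)))
Function('f')(r, Z) = Mul(18, r) (Function('f')(r, Z) = Mul(Mul(2, Pow(3, 2)), r) = Mul(Mul(2, 9), r) = Mul(18, r))
Mul(Function('f')(-6, -13), -26) = Mul(Mul(18, -6), -26) = Mul(-108, -26) = 2808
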